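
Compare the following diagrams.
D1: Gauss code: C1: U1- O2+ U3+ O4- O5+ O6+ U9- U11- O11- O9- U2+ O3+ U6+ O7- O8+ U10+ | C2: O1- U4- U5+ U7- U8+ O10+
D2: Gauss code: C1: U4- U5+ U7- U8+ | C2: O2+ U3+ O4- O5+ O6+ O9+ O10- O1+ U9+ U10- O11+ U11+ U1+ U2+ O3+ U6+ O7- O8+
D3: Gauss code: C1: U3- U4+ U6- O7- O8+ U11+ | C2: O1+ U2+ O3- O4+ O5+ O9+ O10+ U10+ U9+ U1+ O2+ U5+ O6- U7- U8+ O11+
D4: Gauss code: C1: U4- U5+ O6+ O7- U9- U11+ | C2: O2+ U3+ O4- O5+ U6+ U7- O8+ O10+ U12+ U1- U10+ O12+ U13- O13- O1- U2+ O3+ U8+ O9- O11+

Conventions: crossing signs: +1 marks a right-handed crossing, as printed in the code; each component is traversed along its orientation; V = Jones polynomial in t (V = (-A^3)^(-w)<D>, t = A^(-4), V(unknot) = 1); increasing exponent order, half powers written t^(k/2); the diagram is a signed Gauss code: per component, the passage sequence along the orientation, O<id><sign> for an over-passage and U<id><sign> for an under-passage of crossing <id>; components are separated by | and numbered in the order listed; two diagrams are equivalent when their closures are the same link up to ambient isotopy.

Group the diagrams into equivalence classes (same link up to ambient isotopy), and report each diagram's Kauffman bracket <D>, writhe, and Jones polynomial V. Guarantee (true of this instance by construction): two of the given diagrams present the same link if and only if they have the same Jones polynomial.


grouping into links: {D1, D2, D3, D4}
V(D1) = -t^(1/2) - t^(3/2) - t^(5/2) + t^(9/2)  (w +1, c 11, <D> = -A^-15 + A^-7 + A^-3 + A)
V(D2) = -t^(1/2) - t^(3/2) - t^(5/2) + t^(9/2)  (w +5, c 11, <D> = -A^-3 + A^5 + A^9 + A^13)
V(D3) = -t^(1/2) - t^(3/2) - t^(5/2) + t^(9/2)  [11 crossings, <D> = -A^-3 + A^5 + A^9 + A^13, w = +5]
V(D4) = -t^(1/2) - t^(3/2) - t^(5/2) + t^(9/2)  (w +3, c 13, <D> = -A^-9 + A^-1 + A^3 + A^7)
why: all 4 diagrams share one V(t), hence one class


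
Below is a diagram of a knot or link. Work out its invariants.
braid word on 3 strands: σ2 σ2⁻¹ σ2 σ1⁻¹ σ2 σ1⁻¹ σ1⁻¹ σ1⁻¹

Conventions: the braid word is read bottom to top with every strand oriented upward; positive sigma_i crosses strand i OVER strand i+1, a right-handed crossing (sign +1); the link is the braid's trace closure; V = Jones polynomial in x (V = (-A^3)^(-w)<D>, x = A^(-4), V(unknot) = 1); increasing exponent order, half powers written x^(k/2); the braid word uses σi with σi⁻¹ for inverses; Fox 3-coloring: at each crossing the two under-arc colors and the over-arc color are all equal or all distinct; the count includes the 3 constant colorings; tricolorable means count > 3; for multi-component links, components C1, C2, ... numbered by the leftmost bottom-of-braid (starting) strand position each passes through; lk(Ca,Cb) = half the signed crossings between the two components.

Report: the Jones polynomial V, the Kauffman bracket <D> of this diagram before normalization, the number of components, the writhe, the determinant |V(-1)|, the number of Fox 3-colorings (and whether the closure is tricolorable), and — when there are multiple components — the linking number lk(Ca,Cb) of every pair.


V(x) = x^-5 - 2x^-4 + 2x^-3 - 2x^-2 + 2x^-1 - 1 + x
bracket: A^-10 - A^-6 + 2A^-2 - 2A^2 + 2A^6 - 2A^10 + A^14, w = -2
1 component, writhe -2, over 8 crossings
det 11, colorings 3 of 3^8 — not tricolorable
observation: the word shrinks to σ2 σ1⁻¹ σ2 σ1⁻¹ σ1⁻¹ σ1⁻¹ after cancelling


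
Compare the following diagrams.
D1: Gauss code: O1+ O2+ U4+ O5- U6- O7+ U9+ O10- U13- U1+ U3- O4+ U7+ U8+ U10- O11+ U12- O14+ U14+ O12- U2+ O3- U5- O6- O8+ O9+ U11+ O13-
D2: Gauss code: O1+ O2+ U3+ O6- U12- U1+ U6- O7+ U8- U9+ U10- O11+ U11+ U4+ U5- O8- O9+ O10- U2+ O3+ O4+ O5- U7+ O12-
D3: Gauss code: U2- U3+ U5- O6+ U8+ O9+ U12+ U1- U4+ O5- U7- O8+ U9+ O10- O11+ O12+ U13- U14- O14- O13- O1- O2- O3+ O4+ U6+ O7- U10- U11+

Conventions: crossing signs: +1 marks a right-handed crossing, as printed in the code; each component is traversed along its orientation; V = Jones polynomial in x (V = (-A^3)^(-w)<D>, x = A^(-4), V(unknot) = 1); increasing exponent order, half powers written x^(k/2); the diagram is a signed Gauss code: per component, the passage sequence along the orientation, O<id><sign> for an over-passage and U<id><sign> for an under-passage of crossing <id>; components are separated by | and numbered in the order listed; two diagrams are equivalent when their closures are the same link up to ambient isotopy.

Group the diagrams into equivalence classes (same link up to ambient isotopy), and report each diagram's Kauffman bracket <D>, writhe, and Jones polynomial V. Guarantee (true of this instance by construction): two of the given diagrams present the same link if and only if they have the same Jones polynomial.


equivalence classes: {D1, D3} | {D2}
D1 (bracket A^-14 - 2A^-10 + 2A^-6 - 2A^-2 + 2A^2 - A^6 + A^10; 14 crossings at w = +2): V = x^-1 - 1 + 2x - 2x^2 + 2x^3 - 2x^4 + x^5
V(D2) = x + x^3 - x^4  (w +2, c 12, <D> = -A^-10 + A^-6 + A^2)
V(D3) = x^-1 - 1 + 2x - 2x^2 + 2x^3 - 2x^4 + x^5  [14 crossings, <D> = A^-20 - 2A^-16 + 2A^-12 - 2A^-8 + 2A^-4 - 1 + A^4, w = 0]
key observation: comparing 3 Jones polynomials yields 2 groups


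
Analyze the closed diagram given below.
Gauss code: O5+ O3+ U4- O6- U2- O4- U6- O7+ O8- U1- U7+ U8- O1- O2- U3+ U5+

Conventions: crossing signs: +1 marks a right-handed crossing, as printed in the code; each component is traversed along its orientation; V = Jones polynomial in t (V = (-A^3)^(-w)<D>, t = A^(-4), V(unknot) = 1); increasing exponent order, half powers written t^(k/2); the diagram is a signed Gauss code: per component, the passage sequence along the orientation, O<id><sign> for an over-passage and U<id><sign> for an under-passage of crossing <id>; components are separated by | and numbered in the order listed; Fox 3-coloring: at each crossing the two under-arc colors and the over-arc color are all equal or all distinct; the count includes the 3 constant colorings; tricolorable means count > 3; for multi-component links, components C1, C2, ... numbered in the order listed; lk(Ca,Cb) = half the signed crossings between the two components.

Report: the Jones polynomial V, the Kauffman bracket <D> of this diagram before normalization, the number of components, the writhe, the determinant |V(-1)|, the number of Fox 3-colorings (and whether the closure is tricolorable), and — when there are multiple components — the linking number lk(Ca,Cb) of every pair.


V(t) = -t^-4 + t^-3 + t^-1
bracket: A^-2 + A^6 - A^10, w = -2
1 component, writhe -2, over 8 crossings
det 3, colorings 9 of 3^8 — tricolorable
observation: det 3 = |V(-1)|; divisible by 3, so tricolorable


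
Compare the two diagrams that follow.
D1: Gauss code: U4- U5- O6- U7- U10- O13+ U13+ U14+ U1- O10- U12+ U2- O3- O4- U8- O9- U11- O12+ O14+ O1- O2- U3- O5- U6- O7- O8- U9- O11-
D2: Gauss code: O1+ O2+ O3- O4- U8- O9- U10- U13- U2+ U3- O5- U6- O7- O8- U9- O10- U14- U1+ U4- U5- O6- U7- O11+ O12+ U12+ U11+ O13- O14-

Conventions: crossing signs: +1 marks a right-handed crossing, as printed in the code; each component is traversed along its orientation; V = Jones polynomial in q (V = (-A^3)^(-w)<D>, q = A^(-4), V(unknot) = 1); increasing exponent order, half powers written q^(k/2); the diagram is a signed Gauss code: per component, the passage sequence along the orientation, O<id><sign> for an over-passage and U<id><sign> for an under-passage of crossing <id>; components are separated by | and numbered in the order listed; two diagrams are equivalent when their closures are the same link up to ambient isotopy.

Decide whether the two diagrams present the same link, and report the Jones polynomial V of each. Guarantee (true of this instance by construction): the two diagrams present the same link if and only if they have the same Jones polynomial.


equivalent: yes
V(D1) = -q^-10 + q^-9 - q^-8 + q^-7 - q^-6 + q^-5 + q^-3  (w -8, c 14, <D> = A^-12 + A^-4 - 1 + A^4 - A^8 + A^12 - A^16)
V(D2) = -q^-10 + q^-9 - q^-8 + q^-7 - q^-6 + q^-5 + q^-3  (w -6, c 14, <D> = A^-6 + A^2 - A^6 + A^10 - A^14 + A^18 - A^22)
why: from 14 to 14 crossings by R-moves: one link, two diagrams


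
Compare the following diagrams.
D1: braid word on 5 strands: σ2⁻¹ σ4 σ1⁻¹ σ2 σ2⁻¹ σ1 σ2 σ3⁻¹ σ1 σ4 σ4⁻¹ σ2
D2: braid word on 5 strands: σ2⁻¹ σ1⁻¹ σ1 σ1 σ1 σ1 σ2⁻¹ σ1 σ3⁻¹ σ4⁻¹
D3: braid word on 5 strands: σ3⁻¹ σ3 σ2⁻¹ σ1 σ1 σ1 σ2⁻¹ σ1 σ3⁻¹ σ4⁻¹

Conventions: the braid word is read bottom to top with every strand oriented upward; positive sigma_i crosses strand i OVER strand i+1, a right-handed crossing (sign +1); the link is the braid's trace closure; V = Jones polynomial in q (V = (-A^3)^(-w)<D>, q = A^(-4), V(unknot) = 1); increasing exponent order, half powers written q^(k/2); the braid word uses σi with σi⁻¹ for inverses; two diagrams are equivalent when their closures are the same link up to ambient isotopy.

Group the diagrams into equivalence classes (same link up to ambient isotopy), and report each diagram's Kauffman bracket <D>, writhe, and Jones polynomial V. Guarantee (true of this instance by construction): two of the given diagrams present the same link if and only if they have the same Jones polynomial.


classes: {D1} | {D2, D3}
V(D1) = 1  [12 crossings, <D> = A^6, w = +2]
V(D2) = q^-1 - 1 + 2q - 2q^2 + 2q^3 - 2q^4 + q^5  [10 crossings, <D> = A^-20 - 2A^-16 + 2A^-12 - 2A^-8 + 2A^-4 - 1 + A^4, w = 0]
V(D3) = q^-1 - 1 + 2q - 2q^2 + 2q^3 - 2q^4 + q^5  (w 0, c 10, <D> = A^-20 - 2A^-16 + 2A^-12 - 2A^-8 + 2A^-4 - 1 + A^4)
insight: 2 values of V(q) split the 3 diagrams


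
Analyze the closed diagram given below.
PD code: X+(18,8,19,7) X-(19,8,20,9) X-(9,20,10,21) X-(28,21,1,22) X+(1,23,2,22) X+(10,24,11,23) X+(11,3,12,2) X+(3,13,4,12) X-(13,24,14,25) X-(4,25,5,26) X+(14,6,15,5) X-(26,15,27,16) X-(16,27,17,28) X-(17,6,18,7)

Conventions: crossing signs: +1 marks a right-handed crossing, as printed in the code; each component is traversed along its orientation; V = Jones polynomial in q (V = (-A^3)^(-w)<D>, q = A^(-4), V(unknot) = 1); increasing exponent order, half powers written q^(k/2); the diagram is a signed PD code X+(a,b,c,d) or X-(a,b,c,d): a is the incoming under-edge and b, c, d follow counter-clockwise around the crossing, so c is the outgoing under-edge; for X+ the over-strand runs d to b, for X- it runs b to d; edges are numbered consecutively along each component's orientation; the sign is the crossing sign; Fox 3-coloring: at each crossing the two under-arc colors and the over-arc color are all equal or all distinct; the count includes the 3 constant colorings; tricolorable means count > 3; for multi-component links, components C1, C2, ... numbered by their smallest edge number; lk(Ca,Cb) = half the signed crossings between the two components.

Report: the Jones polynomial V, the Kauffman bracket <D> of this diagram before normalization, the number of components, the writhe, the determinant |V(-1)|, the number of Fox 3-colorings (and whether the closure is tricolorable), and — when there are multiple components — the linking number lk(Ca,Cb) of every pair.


V = -q^-5 + q^-4 - q^-3 + 2q^-2 - q^-1 + 2 - q
<D> = -A^-10 + 2A^-6 - A^-2 + 2A^2 - A^6 + A^10 - A^14 (w = -2)
1 component over 14 crossings, w = -2
9 Fox colorings among 3^14, |V(-1)| = 9: tricolorable
why: det 9 = |V(-1)|; divisible by 3, so tricolorable


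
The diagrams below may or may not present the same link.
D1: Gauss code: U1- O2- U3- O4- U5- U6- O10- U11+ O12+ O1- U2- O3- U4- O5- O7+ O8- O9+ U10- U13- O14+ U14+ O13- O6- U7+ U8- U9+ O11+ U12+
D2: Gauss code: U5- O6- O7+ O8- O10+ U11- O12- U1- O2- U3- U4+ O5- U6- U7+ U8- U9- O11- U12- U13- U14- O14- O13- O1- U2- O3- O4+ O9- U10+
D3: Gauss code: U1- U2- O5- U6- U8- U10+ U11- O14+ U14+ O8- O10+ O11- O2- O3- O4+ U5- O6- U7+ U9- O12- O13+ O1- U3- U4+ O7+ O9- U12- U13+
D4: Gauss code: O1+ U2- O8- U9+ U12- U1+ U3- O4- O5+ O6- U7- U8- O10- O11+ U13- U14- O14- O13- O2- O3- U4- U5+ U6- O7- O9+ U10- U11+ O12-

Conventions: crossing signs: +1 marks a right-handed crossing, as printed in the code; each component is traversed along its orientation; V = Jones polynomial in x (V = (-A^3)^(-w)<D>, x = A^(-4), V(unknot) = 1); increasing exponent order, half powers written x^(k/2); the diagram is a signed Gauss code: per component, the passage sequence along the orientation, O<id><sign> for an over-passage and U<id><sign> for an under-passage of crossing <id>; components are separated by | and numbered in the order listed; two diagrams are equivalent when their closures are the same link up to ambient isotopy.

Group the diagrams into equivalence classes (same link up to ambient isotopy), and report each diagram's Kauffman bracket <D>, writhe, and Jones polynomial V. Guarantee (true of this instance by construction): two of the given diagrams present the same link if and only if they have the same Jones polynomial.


equivalence classes: {D1, D4} | {D2} | {D3}
D1 (bracket A^-8 - A^-4 + 2 - A^4 + A^8 - A^12; 14 crossings at w = -4): V = -x^-6 + x^-5 - x^-4 + 2x^-3 - x^-2 + x^-1
V(D2) = -x^-9 + x^-8 - 2x^-7 + 3x^-6 - 2x^-5 + 2x^-4 - x^-3 + x^-2  [14 crossings, <D> = A^-16 - A^-12 + 2A^-8 - 2A^-4 + 3 - 2A^4 + A^8 - A^12, w = -8]
V(D3) = -x^-4 + x^-3 + x^-1  (w -4, c 14, <D> = A^-8 + 1 - A^4)
V(D4) = -x^-6 + x^-5 - x^-4 + 2x^-3 - x^-2 + x^-1  (w -6, c 14, <D> = A^-14 - A^-10 + 2A^-6 - A^-2 + A^2 - A^6)
key observation: V(x) takes 3 values over 4 diagrams, fixing the grouping


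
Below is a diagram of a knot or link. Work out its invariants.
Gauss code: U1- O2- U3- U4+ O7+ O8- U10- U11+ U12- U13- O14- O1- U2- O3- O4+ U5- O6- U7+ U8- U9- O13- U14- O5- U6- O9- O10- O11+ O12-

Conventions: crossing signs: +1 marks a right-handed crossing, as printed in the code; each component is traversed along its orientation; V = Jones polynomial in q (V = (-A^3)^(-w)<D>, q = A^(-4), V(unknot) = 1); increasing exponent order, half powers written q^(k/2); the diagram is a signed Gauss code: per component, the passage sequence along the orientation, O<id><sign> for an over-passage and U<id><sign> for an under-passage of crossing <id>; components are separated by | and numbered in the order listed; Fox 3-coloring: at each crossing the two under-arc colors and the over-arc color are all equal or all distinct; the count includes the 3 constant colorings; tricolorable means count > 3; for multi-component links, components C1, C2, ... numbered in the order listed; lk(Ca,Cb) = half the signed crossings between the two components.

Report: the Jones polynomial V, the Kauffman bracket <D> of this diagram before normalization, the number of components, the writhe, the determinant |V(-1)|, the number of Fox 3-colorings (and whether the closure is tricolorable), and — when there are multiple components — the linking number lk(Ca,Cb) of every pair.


Jones polynomial: V(q) = -q^-8 + q^-5 + q^-3
<D> = A^-12 + A^-4 - A^8; writhe -8
components 1, writhe -8 (14 crossings)
3-colorings: 9 of 3^14, det 3 — tricolorable
note: w = -8 (over 14 crossings) is diagram-only; (-A^3)^(8) removes it from V


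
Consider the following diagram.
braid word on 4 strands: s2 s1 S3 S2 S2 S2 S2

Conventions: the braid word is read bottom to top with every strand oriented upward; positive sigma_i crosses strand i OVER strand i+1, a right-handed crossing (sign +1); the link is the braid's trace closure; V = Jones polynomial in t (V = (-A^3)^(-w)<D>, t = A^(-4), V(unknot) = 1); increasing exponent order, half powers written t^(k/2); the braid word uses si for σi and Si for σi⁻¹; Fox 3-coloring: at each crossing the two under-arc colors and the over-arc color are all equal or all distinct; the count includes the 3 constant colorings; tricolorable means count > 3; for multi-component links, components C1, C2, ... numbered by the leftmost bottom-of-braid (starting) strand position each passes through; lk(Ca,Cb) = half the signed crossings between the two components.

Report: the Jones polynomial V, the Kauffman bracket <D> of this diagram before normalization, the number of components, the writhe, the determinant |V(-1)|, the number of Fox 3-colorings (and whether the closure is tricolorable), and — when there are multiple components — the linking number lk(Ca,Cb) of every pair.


Jones polynomial: V(t) = -t^-4 + t^-3 + t^-1
<D> = -A^-5 - A^3 + A^7; writhe -3
components 1, writhe -3 (7 crossings)
3-colorings: 9 of 3^7, det 3 — tricolorable
note: det 3 = |V(-1)|; divisible by 3, so tricolorable


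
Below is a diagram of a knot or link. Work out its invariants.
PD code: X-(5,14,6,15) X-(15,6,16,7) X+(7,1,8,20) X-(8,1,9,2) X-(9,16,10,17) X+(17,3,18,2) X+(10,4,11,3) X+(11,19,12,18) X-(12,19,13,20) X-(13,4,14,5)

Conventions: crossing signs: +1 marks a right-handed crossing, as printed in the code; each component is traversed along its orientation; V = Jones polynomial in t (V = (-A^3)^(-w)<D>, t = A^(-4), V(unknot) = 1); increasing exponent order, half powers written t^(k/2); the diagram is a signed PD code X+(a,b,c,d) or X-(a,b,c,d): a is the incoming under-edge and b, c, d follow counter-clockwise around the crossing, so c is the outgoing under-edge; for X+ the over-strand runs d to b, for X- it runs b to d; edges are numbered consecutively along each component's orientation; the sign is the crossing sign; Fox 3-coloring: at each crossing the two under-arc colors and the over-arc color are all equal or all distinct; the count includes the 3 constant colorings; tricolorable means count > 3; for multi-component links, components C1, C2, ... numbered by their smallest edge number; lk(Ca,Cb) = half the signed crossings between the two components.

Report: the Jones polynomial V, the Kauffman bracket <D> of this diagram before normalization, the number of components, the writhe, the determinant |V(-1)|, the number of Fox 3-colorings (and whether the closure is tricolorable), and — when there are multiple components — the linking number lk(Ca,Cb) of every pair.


Jones polynomial: V(t) = -t^-4 + t^-3 + t^-1
<D> = A^-2 + A^6 - A^10; writhe -2
components 1, writhe -2 (10 crossings)
3-colorings: 9 of 3^10, det 3 — tricolorable
note: w = -2 shifts under R1 moves; the (-A^3)^(2) factor cancels that in V


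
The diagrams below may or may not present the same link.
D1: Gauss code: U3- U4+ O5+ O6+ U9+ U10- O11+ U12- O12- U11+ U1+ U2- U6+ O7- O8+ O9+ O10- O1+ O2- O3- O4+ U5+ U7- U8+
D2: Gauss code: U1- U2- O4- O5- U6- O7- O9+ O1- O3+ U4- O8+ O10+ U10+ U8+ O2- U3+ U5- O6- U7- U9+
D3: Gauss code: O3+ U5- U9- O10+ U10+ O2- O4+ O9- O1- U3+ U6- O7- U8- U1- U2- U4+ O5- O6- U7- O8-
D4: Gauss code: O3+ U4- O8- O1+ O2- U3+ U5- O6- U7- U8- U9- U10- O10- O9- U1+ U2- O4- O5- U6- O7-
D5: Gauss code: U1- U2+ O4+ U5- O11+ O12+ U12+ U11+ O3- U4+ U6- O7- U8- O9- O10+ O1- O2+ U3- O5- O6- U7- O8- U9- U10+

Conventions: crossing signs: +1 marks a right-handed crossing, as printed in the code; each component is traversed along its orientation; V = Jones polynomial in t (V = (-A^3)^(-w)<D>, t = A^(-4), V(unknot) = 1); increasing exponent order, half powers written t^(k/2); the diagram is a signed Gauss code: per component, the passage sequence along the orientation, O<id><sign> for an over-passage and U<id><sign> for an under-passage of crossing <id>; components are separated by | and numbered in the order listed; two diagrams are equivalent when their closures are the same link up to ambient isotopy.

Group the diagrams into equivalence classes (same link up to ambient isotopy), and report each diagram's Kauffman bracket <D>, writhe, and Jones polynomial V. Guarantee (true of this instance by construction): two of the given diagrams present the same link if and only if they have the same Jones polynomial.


classes: {D1} | {D2, D3, D4, D5}
V(D1) = 1  [12 crossings, <D> = A^6, w = +2]
V(D2) = -t^-6 + t^-5 - t^-4 + 2t^-3 - t^-2 + t^-1  [10 crossings, <D> = A^-2 - A^2 + 2A^6 - A^10 + A^14 - A^18, w = -2]
V(D3) = -t^-6 + t^-5 - t^-4 + 2t^-3 - t^-2 + t^-1  [10 crossings, <D> = A^-8 - A^-4 + 2 - A^4 + A^8 - A^12, w = -4]
D4 (bracket A^-14 - A^-10 + 2A^-6 - A^-2 + A^2 - A^6; 10 crossings at w = -6): V = -t^-6 + t^-5 - t^-4 + 2t^-3 - t^-2 + t^-1
V(D5) = -t^-6 + t^-5 - t^-4 + 2t^-3 - t^-2 + t^-1  (w -2, c 12, <D> = A^-2 - A^2 + 2A^6 - A^10 + A^14 - A^18)
note: V(t) takes 2 values over 5 diagrams, fixing the grouping


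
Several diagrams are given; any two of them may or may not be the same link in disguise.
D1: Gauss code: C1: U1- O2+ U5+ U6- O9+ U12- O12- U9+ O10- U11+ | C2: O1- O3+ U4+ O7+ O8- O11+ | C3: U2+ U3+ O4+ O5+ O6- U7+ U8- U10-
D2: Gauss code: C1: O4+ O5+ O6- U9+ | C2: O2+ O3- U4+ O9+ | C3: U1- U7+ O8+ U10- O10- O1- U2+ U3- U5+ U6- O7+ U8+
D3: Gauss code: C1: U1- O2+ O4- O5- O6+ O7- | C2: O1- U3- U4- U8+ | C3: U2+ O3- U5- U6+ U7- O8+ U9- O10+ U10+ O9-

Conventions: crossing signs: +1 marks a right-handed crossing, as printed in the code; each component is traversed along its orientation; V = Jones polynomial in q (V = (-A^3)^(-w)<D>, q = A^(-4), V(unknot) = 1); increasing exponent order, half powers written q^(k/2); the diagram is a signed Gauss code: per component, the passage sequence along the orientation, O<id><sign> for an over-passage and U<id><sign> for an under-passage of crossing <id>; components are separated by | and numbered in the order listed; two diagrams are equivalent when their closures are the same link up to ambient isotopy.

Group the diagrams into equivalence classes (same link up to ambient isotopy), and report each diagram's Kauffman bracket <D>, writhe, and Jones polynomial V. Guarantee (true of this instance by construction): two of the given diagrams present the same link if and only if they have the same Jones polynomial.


grouping into links: {D1, D2} | {D3}
V(D1) = 1 + q + q^2 + q^3  (w +2, c 12, <D> = A^-6 + A^-2 + A^2 + A^6)
V(D2) = 1 + q + q^2 + q^3  (w +2, c 10, <D> = A^-6 + A^-2 + A^2 + A^6)
V(D3) = q^-3 + q^-2 + q^-1 + 1  [10 crossings, <D> = A^-6 + A^-2 + A^2 + A^6, w = -2]
why: comparing 3 Jones polynomials yields 2 groups


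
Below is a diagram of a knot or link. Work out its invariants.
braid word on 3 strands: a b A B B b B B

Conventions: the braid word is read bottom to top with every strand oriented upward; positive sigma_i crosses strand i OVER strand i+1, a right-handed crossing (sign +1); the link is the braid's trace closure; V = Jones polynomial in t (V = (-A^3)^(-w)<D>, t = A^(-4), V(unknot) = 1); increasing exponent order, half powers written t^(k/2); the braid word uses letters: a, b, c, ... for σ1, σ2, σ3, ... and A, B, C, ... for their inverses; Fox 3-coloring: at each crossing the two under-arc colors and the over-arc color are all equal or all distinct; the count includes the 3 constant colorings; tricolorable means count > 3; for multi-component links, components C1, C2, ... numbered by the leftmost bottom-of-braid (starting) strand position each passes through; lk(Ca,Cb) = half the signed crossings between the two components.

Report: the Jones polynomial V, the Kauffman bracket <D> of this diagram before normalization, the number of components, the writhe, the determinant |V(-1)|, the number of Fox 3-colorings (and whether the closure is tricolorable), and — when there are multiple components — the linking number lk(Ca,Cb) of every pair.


Jones polynomial: V(t) = -t^-4 + t^-3 + t^-1
<D> = A^-2 + A^6 - A^10; writhe -2
components 1, writhe -2 (8 crossings)
3-colorings: 9 of 3^8, det 3 — tricolorable
note: V spans 3 powers of t: at least 3 crossings in any diagram


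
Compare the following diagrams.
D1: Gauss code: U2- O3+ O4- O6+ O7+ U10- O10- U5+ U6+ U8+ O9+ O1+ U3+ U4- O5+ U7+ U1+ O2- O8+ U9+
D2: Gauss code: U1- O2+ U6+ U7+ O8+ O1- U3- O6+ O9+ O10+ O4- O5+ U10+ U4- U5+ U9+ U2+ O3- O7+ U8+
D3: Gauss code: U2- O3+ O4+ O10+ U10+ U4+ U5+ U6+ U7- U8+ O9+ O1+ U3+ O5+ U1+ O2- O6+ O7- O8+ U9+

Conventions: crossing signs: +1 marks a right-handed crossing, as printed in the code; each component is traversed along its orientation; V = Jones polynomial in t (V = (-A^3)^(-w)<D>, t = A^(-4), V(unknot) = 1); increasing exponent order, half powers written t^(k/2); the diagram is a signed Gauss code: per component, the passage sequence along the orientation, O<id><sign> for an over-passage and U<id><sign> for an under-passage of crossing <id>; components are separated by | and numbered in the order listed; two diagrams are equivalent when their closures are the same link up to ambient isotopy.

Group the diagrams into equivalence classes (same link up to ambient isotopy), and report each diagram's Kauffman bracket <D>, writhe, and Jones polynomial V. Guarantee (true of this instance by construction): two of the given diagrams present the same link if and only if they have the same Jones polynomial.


classes: {D1, D3} | {D2}
V(D1) = t - t^2 + 2t^3 - t^4 + t^5 - t^6  [10 crossings, <D> = -A^-12 + A^-8 - A^-4 + 2 - A^4 + A^8, w = +4]
D2 (bracket A^12; 10 crossings at w = +4): V = 1
D3 (bracket -A^-6 + A^-2 - A^2 + 2A^6 - A^10 + A^14; 10 crossings at w = +6): V = t - t^2 + 2t^3 - t^4 + t^5 - t^6
note: comparing 3 Jones polynomials yields 2 groups


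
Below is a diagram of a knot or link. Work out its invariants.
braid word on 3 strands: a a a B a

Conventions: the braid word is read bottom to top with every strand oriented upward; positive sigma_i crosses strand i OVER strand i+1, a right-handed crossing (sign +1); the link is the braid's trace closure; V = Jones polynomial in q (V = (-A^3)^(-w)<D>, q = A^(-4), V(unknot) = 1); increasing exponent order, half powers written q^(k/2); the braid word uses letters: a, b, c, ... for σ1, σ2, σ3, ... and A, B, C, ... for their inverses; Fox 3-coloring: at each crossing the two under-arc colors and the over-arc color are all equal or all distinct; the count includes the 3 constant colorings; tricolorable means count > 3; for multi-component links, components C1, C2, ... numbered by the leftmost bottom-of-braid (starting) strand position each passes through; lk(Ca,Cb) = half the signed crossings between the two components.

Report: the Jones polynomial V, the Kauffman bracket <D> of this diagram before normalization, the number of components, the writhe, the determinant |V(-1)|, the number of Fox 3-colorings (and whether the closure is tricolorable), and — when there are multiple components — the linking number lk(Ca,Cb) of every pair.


Jones polynomial: V(q) = -q^(3/2) - q^(7/2) + q^(9/2) - q^(11/2)
<D> = A^-13 - A^-9 + A^-5 + A^3; writhe +3
components 2, writhe +3 (5 crossings)
linking number lk(C1,C2) = +2
3-colorings: 3 of 3^5, det 4 — not tricolorable
note: w = +3 shifts under R1 moves; the (-A^3)^(-3) factor cancels that in V


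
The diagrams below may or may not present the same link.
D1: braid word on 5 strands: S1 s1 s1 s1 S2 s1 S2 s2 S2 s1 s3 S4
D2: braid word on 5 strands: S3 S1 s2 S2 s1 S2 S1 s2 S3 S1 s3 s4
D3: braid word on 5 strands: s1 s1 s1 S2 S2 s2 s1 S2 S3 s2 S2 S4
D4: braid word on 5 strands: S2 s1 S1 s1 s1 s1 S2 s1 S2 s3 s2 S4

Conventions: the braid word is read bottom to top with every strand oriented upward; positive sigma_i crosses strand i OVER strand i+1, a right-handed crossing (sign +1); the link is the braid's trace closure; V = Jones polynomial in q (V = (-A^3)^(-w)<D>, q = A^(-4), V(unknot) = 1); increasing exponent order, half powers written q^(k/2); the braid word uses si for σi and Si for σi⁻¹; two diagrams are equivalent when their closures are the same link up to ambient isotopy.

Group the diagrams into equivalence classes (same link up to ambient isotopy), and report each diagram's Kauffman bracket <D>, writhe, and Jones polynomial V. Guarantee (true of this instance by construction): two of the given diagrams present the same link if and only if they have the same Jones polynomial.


grouping into links: {D1, D3, D4} | {D2}
V(D1) = q^-1 - 1 + 2q - 2q^2 + 2q^3 - 2q^4 + q^5  (w +2, c 12, <D> = A^-14 - 2A^-10 + 2A^-6 - 2A^-2 + 2A^2 - A^6 + A^10)
D2 (bracket A^-6; 12 crossings at w = -2): V = 1
D3 (bracket A^-20 - 2A^-16 + 2A^-12 - 2A^-8 + 2A^-4 - 1 + A^4; 12 crossings at w = 0): V = q^-1 - 1 + 2q - 2q^2 + 2q^3 - 2q^4 + q^5
V(D4) = q^-1 - 1 + 2q - 2q^2 + 2q^3 - 2q^4 + q^5  (w +2, c 12, <D> = A^-14 - 2A^-10 + 2A^-6 - 2A^-2 + 2A^2 - A^6 + A^10)
why: 2 values of V(q) split the 4 diagrams


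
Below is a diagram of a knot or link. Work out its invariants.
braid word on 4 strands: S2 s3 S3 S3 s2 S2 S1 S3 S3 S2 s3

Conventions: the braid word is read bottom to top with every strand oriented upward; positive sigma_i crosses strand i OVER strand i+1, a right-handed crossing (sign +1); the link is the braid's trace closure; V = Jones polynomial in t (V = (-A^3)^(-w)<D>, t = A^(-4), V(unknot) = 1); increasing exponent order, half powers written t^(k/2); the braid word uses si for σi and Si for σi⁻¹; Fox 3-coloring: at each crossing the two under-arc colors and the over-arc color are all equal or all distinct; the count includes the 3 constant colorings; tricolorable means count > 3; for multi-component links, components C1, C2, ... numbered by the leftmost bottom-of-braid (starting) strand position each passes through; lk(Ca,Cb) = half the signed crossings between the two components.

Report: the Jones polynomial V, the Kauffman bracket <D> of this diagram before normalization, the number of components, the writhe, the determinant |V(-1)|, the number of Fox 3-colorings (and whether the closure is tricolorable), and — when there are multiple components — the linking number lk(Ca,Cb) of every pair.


Jones polynomial: V(t) = -t^-6 + t^-5 - t^-4 + 2t^-3 - t^-2 + t^-1
<D> = -A^-11 + A^-7 - 2A^-3 + A - A^5 + A^9; writhe -5
components 1, writhe -5 (11 crossings)
3-colorings: 3 of 3^11, det 7 — not tricolorable
note: |V(-1)| = 7: so not tricolorable, since 3 does not divide 7


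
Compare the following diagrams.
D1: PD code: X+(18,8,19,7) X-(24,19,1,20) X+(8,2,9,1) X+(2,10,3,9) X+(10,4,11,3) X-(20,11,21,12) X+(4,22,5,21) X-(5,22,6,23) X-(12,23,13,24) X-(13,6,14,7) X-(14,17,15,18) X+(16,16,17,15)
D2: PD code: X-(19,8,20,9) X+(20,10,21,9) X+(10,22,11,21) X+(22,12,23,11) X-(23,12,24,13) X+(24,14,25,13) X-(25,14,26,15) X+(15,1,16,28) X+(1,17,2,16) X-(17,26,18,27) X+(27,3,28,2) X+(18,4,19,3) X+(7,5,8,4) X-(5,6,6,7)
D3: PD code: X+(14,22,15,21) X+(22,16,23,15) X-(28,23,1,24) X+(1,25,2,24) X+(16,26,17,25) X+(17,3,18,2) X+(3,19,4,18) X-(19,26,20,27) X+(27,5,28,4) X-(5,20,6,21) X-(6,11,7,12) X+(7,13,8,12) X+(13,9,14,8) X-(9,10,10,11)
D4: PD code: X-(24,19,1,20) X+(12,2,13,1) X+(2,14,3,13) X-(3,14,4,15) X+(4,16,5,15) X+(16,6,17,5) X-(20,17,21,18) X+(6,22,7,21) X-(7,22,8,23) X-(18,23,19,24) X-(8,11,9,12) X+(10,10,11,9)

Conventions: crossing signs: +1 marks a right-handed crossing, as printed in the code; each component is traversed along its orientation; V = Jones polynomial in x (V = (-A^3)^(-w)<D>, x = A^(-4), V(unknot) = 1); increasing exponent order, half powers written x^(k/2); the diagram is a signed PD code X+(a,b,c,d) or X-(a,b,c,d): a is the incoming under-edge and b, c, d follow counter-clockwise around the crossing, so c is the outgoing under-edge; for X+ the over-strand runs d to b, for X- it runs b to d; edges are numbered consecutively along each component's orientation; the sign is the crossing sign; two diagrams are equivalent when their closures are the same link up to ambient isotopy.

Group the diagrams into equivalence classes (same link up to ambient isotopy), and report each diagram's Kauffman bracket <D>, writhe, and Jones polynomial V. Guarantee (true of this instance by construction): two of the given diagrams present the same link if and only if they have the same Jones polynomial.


equivalence classes: {D1, D4} | {D2, D3}
D1 (bracket -A^-12 + A^-8 - A^-4 + 3 - A^4 + A^8 - A^12; 12 crossings at w = 0): V = -x^-3 + x^-2 - x^-1 + 3 - x + x^2 - x^3
D2 (bracket -A^-12 + A^-8 - A^-4 + 2 - A^4 + A^8; 14 crossings at w = +4): V = x - x^2 + 2x^3 - x^4 + x^5 - x^6
D3 (bracket -A^-12 + A^-8 - A^-4 + 2 - A^4 + A^8; 14 crossings at w = +4): V = x - x^2 + 2x^3 - x^4 + x^5 - x^6
V(D4) = -x^-3 + x^-2 - x^-1 + 3 - x + x^2 - x^3  (w 0, c 12, <D> = -A^-12 + A^-8 - A^-4 + 3 - A^4 + A^8 - A^12)
key observation: comparing 4 Jones polynomials yields 2 groups


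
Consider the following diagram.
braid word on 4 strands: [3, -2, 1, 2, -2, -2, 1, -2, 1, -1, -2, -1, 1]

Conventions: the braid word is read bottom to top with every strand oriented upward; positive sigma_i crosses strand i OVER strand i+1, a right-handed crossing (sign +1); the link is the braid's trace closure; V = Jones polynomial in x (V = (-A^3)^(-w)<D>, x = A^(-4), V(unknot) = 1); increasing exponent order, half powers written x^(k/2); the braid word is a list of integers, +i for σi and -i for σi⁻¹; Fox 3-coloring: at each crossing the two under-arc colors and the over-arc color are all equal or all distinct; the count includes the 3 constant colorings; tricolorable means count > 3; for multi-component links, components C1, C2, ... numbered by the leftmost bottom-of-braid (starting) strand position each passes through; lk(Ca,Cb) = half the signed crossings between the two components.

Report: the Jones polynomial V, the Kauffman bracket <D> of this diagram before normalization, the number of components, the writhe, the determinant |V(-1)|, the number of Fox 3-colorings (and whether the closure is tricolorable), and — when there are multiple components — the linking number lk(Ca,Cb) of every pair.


V = x^-5 - 2x^-4 + 2x^-3 - 2x^-2 + 2x^-1 - 1 + x
<D> = -A^-7 + A^-3 - 2A + 2A^5 - 2A^9 + 2A^13 - A^17 (w = -1)
1 component over 13 crossings, w = -1
3 Fox colorings among 3^13, |V(-1)| = 11: not tricolorable
why: w = -1 shifts under R1 moves; the (-A^3)^(1) factor cancels that in V


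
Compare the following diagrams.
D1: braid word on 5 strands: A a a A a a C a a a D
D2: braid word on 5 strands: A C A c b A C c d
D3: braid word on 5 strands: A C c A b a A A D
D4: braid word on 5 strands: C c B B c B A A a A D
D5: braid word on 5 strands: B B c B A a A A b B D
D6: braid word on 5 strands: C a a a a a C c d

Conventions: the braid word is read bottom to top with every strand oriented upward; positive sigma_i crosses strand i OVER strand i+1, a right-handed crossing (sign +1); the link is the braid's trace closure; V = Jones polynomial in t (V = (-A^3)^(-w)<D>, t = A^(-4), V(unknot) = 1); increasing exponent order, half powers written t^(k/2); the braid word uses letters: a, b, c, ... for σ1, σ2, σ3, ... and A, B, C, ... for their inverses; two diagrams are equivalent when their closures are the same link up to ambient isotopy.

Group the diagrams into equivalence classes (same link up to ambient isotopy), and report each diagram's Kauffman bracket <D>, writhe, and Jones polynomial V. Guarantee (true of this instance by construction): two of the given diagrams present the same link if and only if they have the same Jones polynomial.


grouping into links: {D1, D6} | {D2, D3} | {D4, D5}
V(D1) = -t^(3/2) - t^(5/2) - t^(7/2) + t^(15/2)  (w +3, c 11, <D> = -A^-21 + A^-5 + A^-1 + A^3)
D2 (bracket A^-1 + A^3 + A^7 - A^15; 9 crossings at w = -1): V = t^(-9/2) - t^(-5/2) - t^(-3/2) - t^(-1/2)
V(D3) = t^(-9/2) - t^(-5/2) - t^(-3/2) - t^(-1/2)  [9 crossings, <D> = A^-7 + A^-3 + A - A^9, w = -3]
V(D4) = t^(-13/2) - t^(-11/2) + t^(-9/2) - 2t^(-7/2) - t^(-3/2)  [11 crossings, <D> = A^-9 + 2A^-1 - A^3 + A^7 - A^11, w = -5]
D5 (bracket A^-9 + 2A^-1 - A^3 + A^7 - A^11; 11 crossings at w = -5): V = t^(-13/2) - t^(-11/2) + t^(-9/2) - 2t^(-7/2) - t^(-3/2)
D6 (bracket -A^-15 + A + A^5 + A^9; 9 crossings at w = +5): V = -t^(3/2) - t^(5/2) - t^(7/2) + t^(15/2)
why: comparing 6 Jones polynomials yields 3 groups


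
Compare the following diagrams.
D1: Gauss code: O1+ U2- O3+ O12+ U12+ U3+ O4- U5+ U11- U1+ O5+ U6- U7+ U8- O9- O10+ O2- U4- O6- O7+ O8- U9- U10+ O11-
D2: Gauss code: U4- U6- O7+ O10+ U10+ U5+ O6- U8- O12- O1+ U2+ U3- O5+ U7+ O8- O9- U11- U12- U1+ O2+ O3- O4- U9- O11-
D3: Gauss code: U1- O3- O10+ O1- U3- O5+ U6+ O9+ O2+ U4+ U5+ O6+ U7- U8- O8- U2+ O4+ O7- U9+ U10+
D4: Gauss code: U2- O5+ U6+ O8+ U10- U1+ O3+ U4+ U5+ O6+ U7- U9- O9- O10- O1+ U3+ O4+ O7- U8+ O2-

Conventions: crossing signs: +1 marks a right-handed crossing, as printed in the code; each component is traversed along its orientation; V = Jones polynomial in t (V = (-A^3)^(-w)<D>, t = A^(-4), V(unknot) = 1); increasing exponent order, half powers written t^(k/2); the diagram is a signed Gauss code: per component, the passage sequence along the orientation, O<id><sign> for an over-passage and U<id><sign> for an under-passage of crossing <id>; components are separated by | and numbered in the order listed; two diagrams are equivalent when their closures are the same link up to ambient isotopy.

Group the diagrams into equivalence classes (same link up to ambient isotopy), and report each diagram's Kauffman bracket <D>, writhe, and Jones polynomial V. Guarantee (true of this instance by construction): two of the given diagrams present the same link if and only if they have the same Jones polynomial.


equivalence classes: {D1} | {D2} | {D3, D4}
D1 (bracket A^4 + A^12 - A^16; 12 crossings at w = 0): V = -t^-4 + t^-3 + t^-1
V(D2) = -t^-6 + 2t^-5 - 2t^-4 + 3t^-3 - 3t^-2 + 2t^-1 - 1 + t  [12 crossings, <D> = A^-10 - A^-6 + 2A^-2 - 3A^2 + 3A^6 - 2A^10 + 2A^14 - A^18, w = -2]
V(D3) = t - t^2 + 2t^3 - t^4 + t^5 - t^6  [10 crossings, <D> = -A^-18 + A^-14 - A^-10 + 2A^-6 - A^-2 + A^2, w = +2]
V(D4) = t - t^2 + 2t^3 - t^4 + t^5 - t^6  (w +2, c 10, <D> = -A^-18 + A^-14 - A^-10 + 2A^-6 - A^-2 + A^2)
key observation: V(t) takes 3 values over 4 diagrams, fixing the grouping


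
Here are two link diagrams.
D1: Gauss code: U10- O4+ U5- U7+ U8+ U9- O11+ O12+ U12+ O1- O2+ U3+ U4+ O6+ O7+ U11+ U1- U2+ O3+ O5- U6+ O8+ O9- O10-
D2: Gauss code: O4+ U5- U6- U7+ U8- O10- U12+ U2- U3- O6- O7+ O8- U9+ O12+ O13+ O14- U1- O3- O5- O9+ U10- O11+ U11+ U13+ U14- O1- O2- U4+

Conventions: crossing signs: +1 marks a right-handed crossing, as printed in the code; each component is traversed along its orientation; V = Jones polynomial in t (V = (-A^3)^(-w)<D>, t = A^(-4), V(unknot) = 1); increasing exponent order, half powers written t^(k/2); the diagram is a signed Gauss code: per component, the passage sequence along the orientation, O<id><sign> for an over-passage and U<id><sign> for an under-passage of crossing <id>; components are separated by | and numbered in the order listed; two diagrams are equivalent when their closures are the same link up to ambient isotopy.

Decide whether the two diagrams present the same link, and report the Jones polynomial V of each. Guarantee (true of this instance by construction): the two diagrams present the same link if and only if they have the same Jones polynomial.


equivalent: no
D1 (bracket -A^-12 + A^-8 - A^-4 + 2 - A^4 + A^8; 12 crossings at w = +4): V = t - t^2 + 2t^3 - t^4 + t^5 - t^6
V(D2) = -t^-6 + t^-5 - t^-4 + 2t^-3 - t^-2 + t^-1  (w -2, c 14, <D> = A^-2 - A^2 + 2A^6 - A^10 + A^14 - A^18)
key observation: comparing 2 Jones polynomials yields 2 groups


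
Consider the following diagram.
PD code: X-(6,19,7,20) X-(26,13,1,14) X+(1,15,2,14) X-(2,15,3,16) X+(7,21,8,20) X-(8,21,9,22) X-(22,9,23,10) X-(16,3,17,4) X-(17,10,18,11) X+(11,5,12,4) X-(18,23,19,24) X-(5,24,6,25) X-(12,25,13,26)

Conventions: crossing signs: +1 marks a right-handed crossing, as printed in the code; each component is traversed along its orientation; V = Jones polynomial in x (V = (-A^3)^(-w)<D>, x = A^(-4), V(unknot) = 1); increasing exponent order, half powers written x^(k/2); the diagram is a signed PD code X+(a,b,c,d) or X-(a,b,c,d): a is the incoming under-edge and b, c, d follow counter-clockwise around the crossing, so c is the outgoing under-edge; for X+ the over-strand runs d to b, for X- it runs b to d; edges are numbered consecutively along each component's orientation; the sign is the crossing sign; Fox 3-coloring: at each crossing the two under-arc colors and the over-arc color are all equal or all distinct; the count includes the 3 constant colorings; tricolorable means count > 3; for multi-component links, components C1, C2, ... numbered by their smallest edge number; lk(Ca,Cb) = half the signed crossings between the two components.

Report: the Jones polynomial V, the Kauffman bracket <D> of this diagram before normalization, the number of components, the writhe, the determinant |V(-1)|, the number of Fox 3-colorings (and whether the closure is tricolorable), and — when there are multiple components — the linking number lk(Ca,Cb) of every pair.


Jones polynomial: V(x) = -x^-9 + 2x^-8 - 3x^-7 + 3x^-6 - 3x^-5 + 3x^-4 - x^-3 + x^-2
<D> = -A^-13 + A^-9 - 3A^-5 + 3A^-1 - 3A^3 + 3A^7 - 2A^11 + A^15; writhe -7
components 1, writhe -7 (13 crossings)
3-colorings: 3 of 3^13, det 17 — not tricolorable
note: w = -7 shifts under R1 moves; the (-A^3)^(7) factor cancels that in V
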